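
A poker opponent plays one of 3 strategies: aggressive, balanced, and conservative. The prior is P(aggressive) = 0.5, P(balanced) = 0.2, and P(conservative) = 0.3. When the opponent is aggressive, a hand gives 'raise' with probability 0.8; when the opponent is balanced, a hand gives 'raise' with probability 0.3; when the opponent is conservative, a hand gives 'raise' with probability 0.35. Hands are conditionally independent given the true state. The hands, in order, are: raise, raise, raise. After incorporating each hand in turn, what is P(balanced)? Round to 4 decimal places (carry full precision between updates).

After 'raise': normaliser = 0.8·0.5000 + 0.3·0.2000 + 0.35·0.3000; P(aggressive) ≈ 0.7080, P(balanced) ≈ 0.1062, P(conservative) ≈ 0.1858
After 'raise': normaliser = 0.8·0.7080 + 0.3·0.1062 + 0.35·0.1858; P(aggressive) ≈ 0.8539, P(balanced) ≈ 0.0480, P(conservative) ≈ 0.0981
After 'raise': normaliser = 0.8·0.8539 + 0.3·0.0480 + 0.35·0.0981; P(aggressive) ≈ 0.9334, P(balanced) ≈ 0.0197, P(conservative) ≈ 0.0469

0.0197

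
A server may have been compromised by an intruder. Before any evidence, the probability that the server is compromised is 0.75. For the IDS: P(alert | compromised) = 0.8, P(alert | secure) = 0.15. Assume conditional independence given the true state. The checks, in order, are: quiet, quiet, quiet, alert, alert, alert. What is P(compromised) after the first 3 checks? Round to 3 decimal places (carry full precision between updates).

0.038

After 'quiet': P(compromised) = 0.2·0.7500 / (0.2·0.7500 + 0.85·0.2500) ≈ 0.4138
After 'quiet': P(compromised) = 0.2·0.4138 / (0.2·0.4138 + 0.85·0.5862) ≈ 0.1424
After 'quiet': P(compromised) = 0.2·0.1424 / (0.2·0.1424 + 0.85·0.8576) ≈ 0.0376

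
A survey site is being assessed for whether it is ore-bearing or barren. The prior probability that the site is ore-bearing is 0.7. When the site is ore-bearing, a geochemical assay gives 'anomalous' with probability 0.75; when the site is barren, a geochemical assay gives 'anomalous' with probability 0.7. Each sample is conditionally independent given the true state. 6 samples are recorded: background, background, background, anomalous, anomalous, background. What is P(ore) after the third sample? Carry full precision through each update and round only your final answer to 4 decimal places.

0.5745

After 'background': P(ore) = 0.25·0.7000 / (0.25·0.7000 + 0.3·0.3000) ≈ 0.6604
After 'background': P(ore) = 0.25·0.6604 / (0.25·0.6604 + 0.3·0.3396) ≈ 0.6184
After 'background': P(ore) = 0.25·0.6184 / (0.25·0.6184 + 0.3·0.3816) ≈ 0.5745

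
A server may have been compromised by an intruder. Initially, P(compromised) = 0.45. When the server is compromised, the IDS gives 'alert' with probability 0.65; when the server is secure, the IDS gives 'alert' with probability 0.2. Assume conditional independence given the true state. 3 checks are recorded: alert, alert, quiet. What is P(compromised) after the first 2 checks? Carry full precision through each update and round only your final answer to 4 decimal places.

After 'alert': P(compromised) = 0.65·0.4500 / (0.65·0.4500 + 0.2·0.5500) ≈ 0.7267
After 'alert': P(compromised) = 0.65·0.7267 / (0.65·0.7267 + 0.2·0.2733) ≈ 0.8963

0.8963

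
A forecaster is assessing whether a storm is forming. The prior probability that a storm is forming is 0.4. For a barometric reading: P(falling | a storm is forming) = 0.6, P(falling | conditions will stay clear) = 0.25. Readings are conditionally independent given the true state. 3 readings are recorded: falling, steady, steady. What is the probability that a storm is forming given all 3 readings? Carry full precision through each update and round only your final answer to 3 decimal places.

After 'falling': P(storm) = 0.6·0.4000 / (0.6·0.4000 + 0.25·0.6000) ≈ 0.6154
After 'steady': P(storm) = 0.4·0.6154 / (0.4·0.6154 + 0.75·0.3846) ≈ 0.4604
After 'steady': P(storm) = 0.4·0.4604 / (0.4·0.4604 + 0.75·0.5396) ≈ 0.3128

0.313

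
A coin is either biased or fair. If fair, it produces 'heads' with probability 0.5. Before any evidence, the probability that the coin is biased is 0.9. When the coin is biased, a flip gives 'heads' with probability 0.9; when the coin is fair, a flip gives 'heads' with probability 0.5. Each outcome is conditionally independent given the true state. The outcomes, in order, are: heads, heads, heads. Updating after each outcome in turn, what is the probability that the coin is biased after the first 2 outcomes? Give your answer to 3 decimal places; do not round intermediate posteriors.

0.967

After 'heads': P(biased) = 0.9·0.9000 / (0.9·0.9000 + 0.5·0.1000) ≈ 0.9419
After 'heads': P(biased) = 0.9·0.9419 / (0.9·0.9419 + 0.5·0.0581) ≈ 0.9668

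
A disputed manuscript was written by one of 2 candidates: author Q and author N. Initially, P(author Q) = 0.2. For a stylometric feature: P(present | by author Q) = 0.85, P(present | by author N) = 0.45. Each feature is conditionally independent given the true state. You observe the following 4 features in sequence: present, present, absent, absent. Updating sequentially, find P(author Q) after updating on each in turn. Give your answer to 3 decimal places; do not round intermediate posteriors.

0.062

After 'present': P(author Q) = 0.85·0.2000 / (0.85·0.2000 + 0.45·0.8000) ≈ 0.3208
After 'present': P(author Q) = 0.85·0.3208 / (0.85·0.3208 + 0.45·0.6792) ≈ 0.4715
After 'absent': P(author Q) = 0.15·0.4715 / (0.15·0.4715 + 0.55·0.5285) ≈ 0.1957
After 'absent': P(author Q) = 0.15·0.1957 / (0.15·0.1957 + 0.55·0.8043) ≈ 0.0622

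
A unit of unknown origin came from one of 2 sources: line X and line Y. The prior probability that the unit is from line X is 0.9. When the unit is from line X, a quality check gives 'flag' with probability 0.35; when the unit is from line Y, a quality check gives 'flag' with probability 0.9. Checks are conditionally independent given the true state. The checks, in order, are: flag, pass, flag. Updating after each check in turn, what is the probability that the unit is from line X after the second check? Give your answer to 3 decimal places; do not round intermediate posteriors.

After 'flag': P(line X) = 0.35·0.9000 / (0.35·0.9000 + 0.9·0.1000) ≈ 0.7778
After 'pass': P(line X) = 0.65·0.7778 / (0.65·0.7778 + 0.1·0.2222) ≈ 0.9579

0.958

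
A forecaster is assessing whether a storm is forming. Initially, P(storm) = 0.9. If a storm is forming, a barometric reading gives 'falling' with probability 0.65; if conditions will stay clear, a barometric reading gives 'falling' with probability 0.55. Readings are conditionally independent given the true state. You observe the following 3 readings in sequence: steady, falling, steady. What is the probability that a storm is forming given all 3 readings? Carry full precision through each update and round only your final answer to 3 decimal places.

After 'steady': P(storm) = 0.35·0.9000 / (0.35·0.9000 + 0.45·0.1000) ≈ 0.8750
After 'falling': P(storm) = 0.65·0.8750 / (0.65·0.8750 + 0.55·0.1250) ≈ 0.8922
After 'steady': P(storm) = 0.35·0.8922 / (0.35·0.8922 + 0.45·0.1078) ≈ 0.8655

0.865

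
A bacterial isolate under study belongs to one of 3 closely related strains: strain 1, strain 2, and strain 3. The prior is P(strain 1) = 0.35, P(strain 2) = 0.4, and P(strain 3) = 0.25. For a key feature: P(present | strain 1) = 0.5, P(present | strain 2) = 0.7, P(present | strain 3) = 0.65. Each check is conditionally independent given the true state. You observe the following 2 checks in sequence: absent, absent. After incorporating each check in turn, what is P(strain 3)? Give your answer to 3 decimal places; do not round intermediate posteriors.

After 'absent': normaliser = 0.5·0.3500 + 0.3·0.4000 + 0.35·0.2500; P(strain 1) ≈ 0.4575, P(strain 2) ≈ 0.3137, P(strain 3) ≈ 0.2288
After 'absent': normaliser = 0.5·0.4575 + 0.3·0.3137 + 0.35·0.2288; P(strain 1) ≈ 0.5677, P(strain 2) ≈ 0.2336, P(strain 3) ≈ 0.1987

0.199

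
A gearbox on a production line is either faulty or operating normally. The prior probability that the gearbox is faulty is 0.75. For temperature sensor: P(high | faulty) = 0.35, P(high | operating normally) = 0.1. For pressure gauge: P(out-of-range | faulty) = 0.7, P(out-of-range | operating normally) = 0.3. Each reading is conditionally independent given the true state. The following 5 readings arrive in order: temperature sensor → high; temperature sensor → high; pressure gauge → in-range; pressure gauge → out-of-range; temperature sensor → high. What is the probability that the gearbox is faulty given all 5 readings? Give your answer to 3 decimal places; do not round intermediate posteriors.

After temperature sensor='high': P(faulty) = 0.35·0.7500 / (0.35·0.7500 + 0.1·0.2500) ≈ 0.9130
After temperature sensor='high': P(faulty) = 0.35·0.9130 / (0.35·0.9130 + 0.1·0.0870) ≈ 0.9735
After pressure gauge='in-range': P(faulty) = 0.3·0.9735 / (0.3·0.9735 + 0.7·0.0265) ≈ 0.9403
After pressure gauge='out-of-range': P(faulty) = 0.7·0.9403 / (0.7·0.9403 + 0.3·0.0597) ≈ 0.9735
After temperature sensor='high': P(faulty) = 0.35·0.9735 / (0.35·0.9735 + 0.1·0.0265) ≈ 0.9923

0.992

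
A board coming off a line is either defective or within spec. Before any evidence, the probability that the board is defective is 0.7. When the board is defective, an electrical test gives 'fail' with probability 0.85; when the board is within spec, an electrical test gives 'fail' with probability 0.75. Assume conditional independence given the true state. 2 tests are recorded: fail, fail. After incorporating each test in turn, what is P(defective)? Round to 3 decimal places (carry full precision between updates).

Apply Bayes' rule sequentially, carrying P(defective) forward.
After 'fail': P(defective) = 0.85·0.7000 / (0.85·0.7000 + 0.75·0.3000) ≈ 0.7256
After 'fail': P(defective) = 0.85·0.7256 / (0.85·0.7256 + 0.75·0.2744) ≈ 0.7498

0.750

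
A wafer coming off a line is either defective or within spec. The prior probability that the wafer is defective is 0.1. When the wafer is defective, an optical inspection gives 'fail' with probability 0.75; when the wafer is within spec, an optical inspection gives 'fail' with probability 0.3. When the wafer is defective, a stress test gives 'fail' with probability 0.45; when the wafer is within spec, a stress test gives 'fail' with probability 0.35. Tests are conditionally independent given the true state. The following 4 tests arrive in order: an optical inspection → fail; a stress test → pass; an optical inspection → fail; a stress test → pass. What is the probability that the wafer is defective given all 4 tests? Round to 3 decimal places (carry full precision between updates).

0.332

After an optical inspection='fail': P(defective) = 0.75·0.1000 / (0.75·0.1000 + 0.3·0.9000) ≈ 0.2174
After a stress test='pass': P(defective) = 0.55·0.2174 / (0.55·0.2174 + 0.65·0.7826) ≈ 0.1903
After an optical inspection='fail': P(defective) = 0.75·0.1903 / (0.75·0.1903 + 0.3·0.8097) ≈ 0.3701
After a stress test='pass': P(defective) = 0.55·0.3701 / (0.55·0.3701 + 0.65·0.6299) ≈ 0.3321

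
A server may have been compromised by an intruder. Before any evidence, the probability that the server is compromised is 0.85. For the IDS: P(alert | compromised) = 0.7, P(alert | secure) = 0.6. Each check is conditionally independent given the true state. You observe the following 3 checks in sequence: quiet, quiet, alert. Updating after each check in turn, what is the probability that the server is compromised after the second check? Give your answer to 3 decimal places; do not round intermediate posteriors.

0.761

Apply Bayes' rule sequentially, carrying P(compromised) forward.
After 'quiet': P(compromised) = 0.3·0.8500 / (0.3·0.8500 + 0.4·0.1500) ≈ 0.8095
After 'quiet': P(compromised) = 0.3·0.8095 / (0.3·0.8095 + 0.4·0.1905) ≈ 0.7612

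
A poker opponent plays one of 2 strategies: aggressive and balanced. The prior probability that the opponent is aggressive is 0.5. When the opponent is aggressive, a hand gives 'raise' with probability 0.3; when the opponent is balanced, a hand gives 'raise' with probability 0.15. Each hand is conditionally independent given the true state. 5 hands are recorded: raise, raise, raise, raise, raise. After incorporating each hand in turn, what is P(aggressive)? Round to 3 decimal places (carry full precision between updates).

0.970

After 'raise': P(aggressive) = 0.3·0.5000 / (0.3·0.5000 + 0.15·0.5000) ≈ 0.6667
After 'raise': P(aggressive) = 0.3·0.6667 / (0.3·0.6667 + 0.15·0.3333) ≈ 0.8000
After 'raise': P(aggressive) = 0.3·0.8000 / (0.3·0.8000 + 0.15·0.2000) ≈ 0.8889
After 'raise': P(aggressive) = 0.3·0.8889 / (0.3·0.8889 + 0.15·0.1111) ≈ 0.9412
After 'raise': P(aggressive) = 0.3·0.9412 / (0.3·0.9412 + 0.15·0.0588) ≈ 0.9697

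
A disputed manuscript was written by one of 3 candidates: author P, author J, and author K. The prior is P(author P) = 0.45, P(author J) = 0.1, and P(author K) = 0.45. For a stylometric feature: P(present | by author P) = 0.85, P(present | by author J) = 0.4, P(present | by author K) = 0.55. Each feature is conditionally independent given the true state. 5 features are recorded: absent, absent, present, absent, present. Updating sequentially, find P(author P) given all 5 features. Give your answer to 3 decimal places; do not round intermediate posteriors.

Apply Bayes' rule sequentially, carrying P(author P) forward.
After 'absent': normaliser = 0.15·0.4500 + 0.6·0.1000 + 0.45·0.4500; P(author P) ≈ 0.2045, P(author J) ≈ 0.1818, P(author K) ≈ 0.6136
After 'absent': normaliser = 0.15·0.2045 + 0.6·0.1818 + 0.45·0.6136; P(author P) ≈ 0.0738, P(author J) ≈ 0.2623, P(author K) ≈ 0.6639
After 'present': normaliser = 0.85·0.0738 + 0.4·0.2623 + 0.55·0.6639; P(author P) ≈ 0.1177, P(author J) ≈ 0.1969, P(author K) ≈ 0.6854
After 'absent': normaliser = 0.15·0.1177 + 0.6·0.1969 + 0.45·0.6854; P(author P) ≈ 0.0397, P(author J) ≈ 0.2660, P(author K) ≈ 0.6943
After 'present': normaliser = 0.85·0.0397 + 0.4·0.2660 + 0.55·0.6943; P(author P) ≈ 0.0647, P(author J) ≈ 0.2038, P(author K) ≈ 0.7315

0.065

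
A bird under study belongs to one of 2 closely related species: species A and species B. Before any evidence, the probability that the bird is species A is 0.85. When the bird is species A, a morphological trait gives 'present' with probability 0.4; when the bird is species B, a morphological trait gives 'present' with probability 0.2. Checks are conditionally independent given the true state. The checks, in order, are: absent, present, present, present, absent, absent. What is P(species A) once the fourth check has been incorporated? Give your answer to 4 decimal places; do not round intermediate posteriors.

0.9714

After 'absent': P(species A) = 0.6·0.8500 / (0.6·0.8500 + 0.8·0.1500) ≈ 0.8095
After 'present': P(species A) = 0.4·0.8095 / (0.4·0.8095 + 0.2·0.1905) ≈ 0.8947
After 'present': P(species A) = 0.4·0.8947 / (0.4·0.8947 + 0.2·0.1053) ≈ 0.9444
After 'present': P(species A) = 0.4·0.9444 / (0.4·0.9444 + 0.2·0.0556) ≈ 0.9714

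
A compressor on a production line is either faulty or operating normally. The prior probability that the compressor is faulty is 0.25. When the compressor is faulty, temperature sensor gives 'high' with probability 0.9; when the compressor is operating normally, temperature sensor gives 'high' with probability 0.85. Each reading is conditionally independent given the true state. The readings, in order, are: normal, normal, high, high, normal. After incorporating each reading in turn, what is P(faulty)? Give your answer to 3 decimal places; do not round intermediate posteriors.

0.100

Apply Bayes' rule sequentially, carrying P(faulty) forward.
After 'normal': P(faulty) = 0.1·0.2500 / (0.1·0.2500 + 0.15·0.7500) ≈ 0.1818
After 'normal': P(faulty) = 0.1·0.1818 / (0.1·0.1818 + 0.15·0.8182) ≈ 0.1290
After 'high': P(faulty) = 0.9·0.1290 / (0.9·0.1290 + 0.85·0.8710) ≈ 0.1356
After 'high': P(faulty) = 0.9·0.1356 / (0.9·0.1356 + 0.85·0.8644) ≈ 0.1424
After 'normal': P(faulty) = 0.1·0.1424 / (0.1·0.1424 + 0.15·0.8576) ≈ 0.0997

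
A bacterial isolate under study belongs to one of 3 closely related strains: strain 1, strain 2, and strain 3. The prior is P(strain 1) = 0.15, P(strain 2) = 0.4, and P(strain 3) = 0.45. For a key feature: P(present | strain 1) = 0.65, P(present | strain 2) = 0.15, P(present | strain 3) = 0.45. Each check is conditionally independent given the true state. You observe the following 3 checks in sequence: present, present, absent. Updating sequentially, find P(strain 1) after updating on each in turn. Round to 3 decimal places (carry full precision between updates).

0.277

After 'present': normaliser = 0.65·0.1500 + 0.15·0.4000 + 0.45·0.4500; P(strain 1) ≈ 0.2708, P(strain 2) ≈ 0.1667, P(strain 3) ≈ 0.5625
After 'present': normaliser = 0.65·0.2708 + 0.15·0.1667 + 0.45·0.5625; P(strain 1) ≈ 0.3876, P(strain 2) ≈ 0.0550, P(strain 3) ≈ 0.5573
After 'absent': normaliser = 0.35·0.3876 + 0.85·0.0550 + 0.55·0.5573; P(strain 1) ≈ 0.2774, P(strain 2) ≈ 0.0957, P(strain 3) ≈ 0.6269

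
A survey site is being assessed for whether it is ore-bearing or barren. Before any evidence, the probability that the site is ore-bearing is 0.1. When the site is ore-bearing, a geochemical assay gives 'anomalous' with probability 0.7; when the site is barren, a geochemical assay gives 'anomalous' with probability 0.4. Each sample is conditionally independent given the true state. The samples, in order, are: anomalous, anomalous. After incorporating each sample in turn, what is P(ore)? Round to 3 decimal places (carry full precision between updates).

0.254

After 'anomalous': P(ore) = 0.7·0.1000 / (0.7·0.1000 + 0.4·0.9000) ≈ 0.1628
After 'anomalous': P(ore) = 0.7·0.1628 / (0.7·0.1628 + 0.4·0.8372) ≈ 0.2539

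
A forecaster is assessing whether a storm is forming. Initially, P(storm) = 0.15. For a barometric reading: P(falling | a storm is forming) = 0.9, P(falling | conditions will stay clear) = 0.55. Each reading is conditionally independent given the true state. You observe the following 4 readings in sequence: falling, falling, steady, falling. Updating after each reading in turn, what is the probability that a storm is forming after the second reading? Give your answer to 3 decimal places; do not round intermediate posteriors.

0.321

After 'falling': P(storm) = 0.9·0.1500 / (0.9·0.1500 + 0.55·0.8500) ≈ 0.2241
After 'falling': P(storm) = 0.9·0.2241 / (0.9·0.2241 + 0.55·0.7759) ≈ 0.3209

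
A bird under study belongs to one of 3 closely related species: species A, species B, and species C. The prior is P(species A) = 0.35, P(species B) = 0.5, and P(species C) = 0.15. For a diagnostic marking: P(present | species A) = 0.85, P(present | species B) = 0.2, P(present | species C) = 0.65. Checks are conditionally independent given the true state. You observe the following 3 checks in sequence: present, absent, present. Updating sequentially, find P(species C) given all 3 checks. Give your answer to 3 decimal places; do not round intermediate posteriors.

0.291

After 'present': normaliser = 0.85·0.3500 + 0.2·0.5000 + 0.65·0.1500; P(species A) ≈ 0.6010, P(species B) ≈ 0.2020, P(species C) ≈ 0.1970
After 'absent': normaliser = 0.15·0.6010 + 0.8·0.2020 + 0.35·0.1970; P(species A) ≈ 0.2811, P(species B) ≈ 0.5039, P(species C) ≈ 0.2150
After 'present': normaliser = 0.85·0.2811 + 0.2·0.5039 + 0.65·0.2150; P(species A) ≈ 0.4984, P(species B) ≈ 0.2102, P(species C) ≈ 0.2914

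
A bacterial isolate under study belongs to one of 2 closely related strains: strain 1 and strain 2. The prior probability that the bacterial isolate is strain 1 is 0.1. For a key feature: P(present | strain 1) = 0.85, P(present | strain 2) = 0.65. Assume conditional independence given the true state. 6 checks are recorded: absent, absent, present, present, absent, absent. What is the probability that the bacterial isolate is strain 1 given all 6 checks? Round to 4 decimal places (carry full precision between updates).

Each posterior becomes the prior for the next update.
After 'absent': P(strain 1) = 0.15·0.1000 / (0.15·0.1000 + 0.35·0.9000) ≈ 0.0455
After 'absent': P(strain 1) = 0.15·0.0455 / (0.15·0.0455 + 0.35·0.9545) ≈ 0.0200
After 'present': P(strain 1) = 0.85·0.0200 / (0.85·0.0200 + 0.65·0.9800) ≈ 0.0260
After 'present': P(strain 1) = 0.85·0.0260 / (0.85·0.0260 + 0.65·0.9740) ≈ 0.0337
After 'absent': P(strain 1) = 0.15·0.0337 / (0.15·0.0337 + 0.35·0.9663) ≈ 0.0147
After 'absent': P(strain 1) = 0.15·0.0147 / (0.15·0.0147 + 0.35·0.9853) ≈ 0.0064

0.0064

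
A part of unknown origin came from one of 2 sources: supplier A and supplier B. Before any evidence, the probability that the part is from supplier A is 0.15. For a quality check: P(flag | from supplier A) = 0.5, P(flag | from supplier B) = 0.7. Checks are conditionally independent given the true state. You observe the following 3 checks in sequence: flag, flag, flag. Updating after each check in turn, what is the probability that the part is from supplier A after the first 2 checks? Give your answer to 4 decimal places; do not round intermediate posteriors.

0.0826

After 'flag': P(supplier A) = 0.5·0.1500 / (0.5·0.1500 + 0.7·0.8500) ≈ 0.1119
After 'flag': P(supplier A) = 0.5·0.1119 / (0.5·0.1119 + 0.7·0.8881) ≈ 0.0826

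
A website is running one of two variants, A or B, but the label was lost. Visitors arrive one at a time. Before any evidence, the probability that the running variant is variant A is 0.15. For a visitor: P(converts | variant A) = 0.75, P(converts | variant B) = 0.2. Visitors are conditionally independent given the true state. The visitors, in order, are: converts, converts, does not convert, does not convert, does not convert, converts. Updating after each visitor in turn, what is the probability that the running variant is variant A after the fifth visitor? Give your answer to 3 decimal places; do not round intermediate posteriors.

0.070

After 'converts': P(A) = 0.75·0.1500 / (0.75·0.1500 + 0.2·0.8500) ≈ 0.3982
After 'converts': P(A) = 0.75·0.3982 / (0.75·0.3982 + 0.2·0.6018) ≈ 0.7128
After 'does not convert': P(A) = 0.25·0.7128 / (0.25·0.7128 + 0.8·0.2872) ≈ 0.4368
After 'does not convert': P(A) = 0.25·0.4368 / (0.25·0.4368 + 0.8·0.5632) ≈ 0.1951
After 'does not convert': P(A) = 0.25·0.1951 / (0.25·0.1951 + 0.8·0.8049) ≈ 0.0704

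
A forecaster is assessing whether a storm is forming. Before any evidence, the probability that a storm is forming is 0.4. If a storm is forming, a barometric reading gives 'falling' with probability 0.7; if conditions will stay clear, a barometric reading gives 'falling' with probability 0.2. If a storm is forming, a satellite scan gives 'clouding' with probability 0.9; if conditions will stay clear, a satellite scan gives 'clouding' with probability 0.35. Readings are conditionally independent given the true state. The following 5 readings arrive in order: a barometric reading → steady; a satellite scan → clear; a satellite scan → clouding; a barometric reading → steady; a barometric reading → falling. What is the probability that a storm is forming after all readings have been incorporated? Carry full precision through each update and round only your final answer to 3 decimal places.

After a barometric reading='steady': P(storm) = 0.3·0.4000 / (0.3·0.4000 + 0.8·0.6000) ≈ 0.2000
After a satellite scan='clear': P(storm) = 0.1·0.2000 / (0.1·0.2000 + 0.65·0.8000) ≈ 0.0370
After a satellite scan='clouding': P(storm) = 0.9·0.0370 / (0.9·0.0370 + 0.35·0.9630) ≈ 0.0900
After a barometric reading='steady': P(storm) = 0.3·0.0900 / (0.3·0.0900 + 0.8·0.9100) ≈ 0.0358
After a barometric reading='falling': P(storm) = 0.7·0.0358 / (0.7·0.0358 + 0.2·0.9642) ≈ 0.1149

0.115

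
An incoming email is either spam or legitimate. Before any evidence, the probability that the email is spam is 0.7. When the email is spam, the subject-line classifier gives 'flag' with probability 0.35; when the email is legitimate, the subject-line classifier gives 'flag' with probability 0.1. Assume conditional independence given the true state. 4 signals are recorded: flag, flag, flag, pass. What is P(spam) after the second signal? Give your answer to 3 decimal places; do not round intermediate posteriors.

0.966

Each posterior becomes the prior for the next update.
After 'flag': P(spam) = 0.35·0.7000 / (0.35·0.7000 + 0.1·0.3000) ≈ 0.8909
After 'flag': P(spam) = 0.35·0.8909 / (0.35·0.8909 + 0.1·0.1091) ≈ 0.9662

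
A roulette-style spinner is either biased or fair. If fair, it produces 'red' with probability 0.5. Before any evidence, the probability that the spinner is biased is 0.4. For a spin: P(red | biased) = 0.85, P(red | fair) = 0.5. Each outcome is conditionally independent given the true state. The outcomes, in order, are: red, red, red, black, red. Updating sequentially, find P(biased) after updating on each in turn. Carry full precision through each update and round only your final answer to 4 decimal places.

0.6255

After 'red': P(biased) = 0.85·0.4000 / (0.85·0.4000 + 0.5·0.6000) ≈ 0.5312
After 'red': P(biased) = 0.85·0.5312 / (0.85·0.5312 + 0.5·0.4688) ≈ 0.6583
After 'red': P(biased) = 0.85·0.6583 / (0.85·0.6583 + 0.5·0.3417) ≈ 0.7661
After 'black': P(biased) = 0.15·0.7661 / (0.15·0.7661 + 0.5·0.2339) ≈ 0.4956
After 'red': P(biased) = 0.85·0.4956 / (0.85·0.4956 + 0.5·0.5044) ≈ 0.6255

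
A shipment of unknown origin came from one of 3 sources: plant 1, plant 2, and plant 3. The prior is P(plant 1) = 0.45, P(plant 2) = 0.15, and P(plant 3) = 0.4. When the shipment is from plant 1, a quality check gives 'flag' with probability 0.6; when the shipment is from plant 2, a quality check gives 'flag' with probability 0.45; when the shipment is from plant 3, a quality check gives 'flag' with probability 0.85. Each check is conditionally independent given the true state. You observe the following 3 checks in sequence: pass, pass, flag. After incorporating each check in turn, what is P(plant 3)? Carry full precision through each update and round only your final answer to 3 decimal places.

Each posterior becomes the prior for the next update.
After 'pass': normaliser = 0.4·0.4500 + 0.55·0.1500 + 0.15·0.4000; P(plant 1) ≈ 0.5581, P(plant 2) ≈ 0.2558, P(plant 3) ≈ 0.1860
After 'pass': normaliser = 0.4·0.5581 + 0.55·0.2558 + 0.15·0.1860; P(plant 1) ≈ 0.5697, P(plant 2) ≈ 0.3591, P(plant 3) ≈ 0.0712
After 'flag': normaliser = 0.6·0.5697 + 0.45·0.3591 + 0.85·0.0712; P(plant 1) ≈ 0.6062, P(plant 2) ≈ 0.2865, P(plant 3) ≈ 0.1073

0.107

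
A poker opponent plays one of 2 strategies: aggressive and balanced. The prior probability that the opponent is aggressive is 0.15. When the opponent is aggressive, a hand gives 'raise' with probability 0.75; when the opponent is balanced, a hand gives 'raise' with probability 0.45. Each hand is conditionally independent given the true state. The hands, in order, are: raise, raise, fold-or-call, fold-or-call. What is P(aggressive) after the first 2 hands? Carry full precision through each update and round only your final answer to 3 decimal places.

0.329

After 'raise': P(aggressive) = 0.75·0.1500 / (0.75·0.1500 + 0.45·0.8500) ≈ 0.2273
After 'raise': P(aggressive) = 0.75·0.2273 / (0.75·0.2273 + 0.45·0.7727) ≈ 0.3289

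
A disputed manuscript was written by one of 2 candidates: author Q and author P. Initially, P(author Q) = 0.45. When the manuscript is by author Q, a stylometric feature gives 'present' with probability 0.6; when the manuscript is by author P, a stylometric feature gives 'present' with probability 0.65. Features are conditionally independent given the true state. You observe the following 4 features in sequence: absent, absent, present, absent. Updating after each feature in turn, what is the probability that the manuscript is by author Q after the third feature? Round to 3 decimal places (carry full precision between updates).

0.497

Each posterior becomes the prior for the next update.
After 'absent': P(author Q) = 0.4·0.4500 / (0.4·0.4500 + 0.35·0.5500) ≈ 0.4832
After 'absent': P(author Q) = 0.4·0.4832 / (0.4·0.4832 + 0.35·0.5168) ≈ 0.5166
After 'present': P(author Q) = 0.6·0.5166 / (0.6·0.5166 + 0.65·0.4834) ≈ 0.4966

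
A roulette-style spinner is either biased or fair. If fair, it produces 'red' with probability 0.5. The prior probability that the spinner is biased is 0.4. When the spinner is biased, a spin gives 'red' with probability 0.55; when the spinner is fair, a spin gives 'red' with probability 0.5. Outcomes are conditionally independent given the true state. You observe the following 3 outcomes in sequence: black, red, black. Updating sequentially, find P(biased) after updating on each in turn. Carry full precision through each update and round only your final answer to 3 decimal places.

After 'black': P(biased) = 0.45·0.4000 / (0.45·0.4000 + 0.5·0.6000) ≈ 0.3750
After 'red': P(biased) = 0.55·0.3750 / (0.55·0.3750 + 0.5·0.6250) ≈ 0.3976
After 'black': P(biased) = 0.45·0.3976 / (0.45·0.3976 + 0.5·0.6024) ≈ 0.3726

0.373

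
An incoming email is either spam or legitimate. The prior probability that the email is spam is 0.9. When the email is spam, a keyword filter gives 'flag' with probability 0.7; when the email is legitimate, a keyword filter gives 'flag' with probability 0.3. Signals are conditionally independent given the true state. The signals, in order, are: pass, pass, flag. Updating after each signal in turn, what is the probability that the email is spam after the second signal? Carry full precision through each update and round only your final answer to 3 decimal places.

0.623

After 'pass': P(spam) = 0.3·0.9000 / (0.3·0.9000 + 0.7·0.1000) ≈ 0.7941
After 'pass': P(spam) = 0.3·0.7941 / (0.3·0.7941 + 0.7·0.2059) ≈ 0.6231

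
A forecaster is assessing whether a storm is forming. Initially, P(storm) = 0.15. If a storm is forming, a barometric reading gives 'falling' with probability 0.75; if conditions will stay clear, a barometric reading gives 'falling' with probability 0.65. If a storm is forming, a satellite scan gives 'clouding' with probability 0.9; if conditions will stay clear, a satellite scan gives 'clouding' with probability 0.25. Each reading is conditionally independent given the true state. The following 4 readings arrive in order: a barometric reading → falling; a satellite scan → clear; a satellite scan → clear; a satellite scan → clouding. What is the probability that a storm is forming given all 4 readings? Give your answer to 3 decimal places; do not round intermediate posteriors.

After a barometric reading='falling': P(storm) = 0.75·0.1500 / (0.75·0.1500 + 0.65·0.8500) ≈ 0.1692
After a satellite scan='clear': P(storm) = 0.1·0.1692 / (0.1·0.1692 + 0.75·0.8308) ≈ 0.0264
After a satellite scan='clear': P(storm) = 0.1·0.0264 / (0.1·0.0264 + 0.75·0.9736) ≈ 0.0036
After a satellite scan='clouding': P(storm) = 0.9·0.0036 / (0.9·0.0036 + 0.25·0.9964) ≈ 0.0129

0.013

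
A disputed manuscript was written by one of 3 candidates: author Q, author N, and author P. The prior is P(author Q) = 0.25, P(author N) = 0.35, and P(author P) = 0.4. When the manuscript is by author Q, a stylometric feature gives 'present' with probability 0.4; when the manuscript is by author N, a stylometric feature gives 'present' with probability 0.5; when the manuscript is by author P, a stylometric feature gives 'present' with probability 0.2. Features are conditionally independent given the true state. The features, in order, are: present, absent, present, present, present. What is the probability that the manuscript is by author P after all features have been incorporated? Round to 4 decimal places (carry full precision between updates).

After 'present': normaliser = 0.4·0.2500 + 0.5·0.3500 + 0.2·0.4000; P(author Q) ≈ 0.2817, P(author N) ≈ 0.4930, P(author P) ≈ 0.2254
After 'absent': normaliser = 0.6·0.2817 + 0.5·0.4930 + 0.8·0.2254; P(author Q) ≈ 0.2837, P(author N) ≈ 0.4137, P(author P) ≈ 0.3026
After 'present': normaliser = 0.4·0.2837 + 0.5·0.4137 + 0.2·0.3026; P(author Q) ≈ 0.2980, P(author N) ≈ 0.5431, P(author P) ≈ 0.1589
After 'present': normaliser = 0.4·0.2980 + 0.5·0.5431 + 0.2·0.1589; P(author Q) ≈ 0.2821, P(author N) ≈ 0.6427, P(author P) ≈ 0.0752
After 'present': normaliser = 0.4·0.2821 + 0.5·0.6427 + 0.2·0.0752; P(author Q) ≈ 0.2512, P(author N) ≈ 0.7154, P(author P) ≈ 0.0335

0.0335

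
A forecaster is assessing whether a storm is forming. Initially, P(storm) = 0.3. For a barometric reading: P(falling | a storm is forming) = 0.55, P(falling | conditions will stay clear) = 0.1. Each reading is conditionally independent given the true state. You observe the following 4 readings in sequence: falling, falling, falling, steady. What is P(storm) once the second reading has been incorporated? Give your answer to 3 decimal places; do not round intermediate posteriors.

After 'falling': P(storm) = 0.55·0.3000 / (0.55·0.3000 + 0.1·0.7000) ≈ 0.7021
After 'falling': P(storm) = 0.55·0.7021 / (0.55·0.7021 + 0.1·0.2979) ≈ 0.9284

0.928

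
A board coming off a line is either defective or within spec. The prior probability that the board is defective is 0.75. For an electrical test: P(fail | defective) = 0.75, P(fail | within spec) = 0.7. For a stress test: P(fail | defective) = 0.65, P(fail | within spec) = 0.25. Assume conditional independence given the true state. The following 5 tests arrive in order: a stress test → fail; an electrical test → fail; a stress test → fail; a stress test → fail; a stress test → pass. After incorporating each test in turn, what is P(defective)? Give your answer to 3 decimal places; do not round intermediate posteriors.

After a stress test='fail': P(defective) = 0.65·0.7500 / (0.65·0.7500 + 0.25·0.2500) ≈ 0.8864
After an electrical test='fail': P(defective) = 0.75·0.8864 / (0.75·0.8864 + 0.7·0.1136) ≈ 0.8931
After a stress test='fail': P(defective) = 0.65·0.8931 / (0.65·0.8931 + 0.25·0.1069) ≈ 0.9560
After a stress test='fail': P(defective) = 0.65·0.9560 / (0.65·0.9560 + 0.25·0.0440) ≈ 0.9826
After a stress test='pass': P(defective) = 0.35·0.9826 / (0.35·0.9826 + 0.75·0.0174) ≈ 0.9635

0.963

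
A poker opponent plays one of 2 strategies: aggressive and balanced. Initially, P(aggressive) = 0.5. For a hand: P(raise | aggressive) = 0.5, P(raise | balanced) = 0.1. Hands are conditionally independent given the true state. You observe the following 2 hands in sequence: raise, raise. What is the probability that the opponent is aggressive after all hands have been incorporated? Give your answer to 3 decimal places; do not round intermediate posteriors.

Each posterior becomes the prior for the next update.
After 'raise': P(aggressive) = 0.5·0.5000 / (0.5·0.5000 + 0.1·0.5000) ≈ 0.8333
After 'raise': P(aggressive) = 0.5·0.8333 / (0.5·0.8333 + 0.1·0.1667) ≈ 0.9615

0.962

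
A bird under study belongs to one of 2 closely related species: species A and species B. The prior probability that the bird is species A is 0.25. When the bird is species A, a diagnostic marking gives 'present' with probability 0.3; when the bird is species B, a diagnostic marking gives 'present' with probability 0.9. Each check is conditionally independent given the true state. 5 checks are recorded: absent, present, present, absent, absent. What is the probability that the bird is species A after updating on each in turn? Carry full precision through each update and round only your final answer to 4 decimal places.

0.9270

After 'absent': P(species A) = 0.7·0.2500 / (0.7·0.2500 + 0.1·0.7500) ≈ 0.7000
After 'present': P(species A) = 0.3·0.7000 / (0.3·0.7000 + 0.9·0.3000) ≈ 0.4375
After 'present': P(species A) = 0.3·0.4375 / (0.3·0.4375 + 0.9·0.5625) ≈ 0.2059
After 'absent': P(species A) = 0.7·0.2059 / (0.7·0.2059 + 0.1·0.7941) ≈ 0.6447
After 'absent': P(species A) = 0.7·0.6447 / (0.7·0.6447 + 0.1·0.3553) ≈ 0.9270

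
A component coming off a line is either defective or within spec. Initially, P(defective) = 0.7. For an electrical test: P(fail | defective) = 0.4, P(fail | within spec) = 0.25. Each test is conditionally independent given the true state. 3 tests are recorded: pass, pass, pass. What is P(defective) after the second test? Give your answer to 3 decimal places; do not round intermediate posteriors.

0.599

After 'pass': P(defective) = 0.6·0.7000 / (0.6·0.7000 + 0.75·0.3000) ≈ 0.6512
After 'pass': P(defective) = 0.6·0.6512 / (0.6·0.6512 + 0.75·0.3488) ≈ 0.5989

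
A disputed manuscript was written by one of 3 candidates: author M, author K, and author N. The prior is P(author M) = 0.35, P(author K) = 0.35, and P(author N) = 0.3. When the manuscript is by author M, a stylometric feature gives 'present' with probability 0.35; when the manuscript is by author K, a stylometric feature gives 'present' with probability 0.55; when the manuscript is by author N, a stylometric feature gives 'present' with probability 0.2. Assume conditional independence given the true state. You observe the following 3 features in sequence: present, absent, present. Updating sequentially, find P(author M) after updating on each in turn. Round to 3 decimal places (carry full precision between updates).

0.327

Apply Bayes' rule sequentially, carrying P(author M) forward.
After 'present': normaliser = 0.35·0.3500 + 0.55·0.3500 + 0.2·0.3000; P(author M) ≈ 0.3267, P(author K) ≈ 0.5133, P(author N) ≈ 0.1600
After 'absent': normaliser = 0.65·0.3267 + 0.45·0.5133 + 0.8·0.1600; P(author M) ≈ 0.3716, P(author K) ≈ 0.4043, P(author N) ≈ 0.2240
After 'present': normaliser = 0.35·0.3716 + 0.55·0.4043 + 0.2·0.2240; P(author M) ≈ 0.3274, P(author K) ≈ 0.5598, P(author N) ≈ 0.1128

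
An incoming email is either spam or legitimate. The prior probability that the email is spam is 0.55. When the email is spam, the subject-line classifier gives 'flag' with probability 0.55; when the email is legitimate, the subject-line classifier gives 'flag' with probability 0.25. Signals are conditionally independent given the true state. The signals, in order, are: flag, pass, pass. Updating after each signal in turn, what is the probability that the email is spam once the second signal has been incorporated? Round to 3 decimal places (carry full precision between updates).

0.617

Apply Bayes' rule sequentially, carrying P(spam) forward.
After 'flag': P(spam) = 0.55·0.5500 / (0.55·0.5500 + 0.25·0.4500) ≈ 0.7289
After 'pass': P(spam) = 0.45·0.7289 / (0.45·0.7289 + 0.75·0.2711) ≈ 0.6173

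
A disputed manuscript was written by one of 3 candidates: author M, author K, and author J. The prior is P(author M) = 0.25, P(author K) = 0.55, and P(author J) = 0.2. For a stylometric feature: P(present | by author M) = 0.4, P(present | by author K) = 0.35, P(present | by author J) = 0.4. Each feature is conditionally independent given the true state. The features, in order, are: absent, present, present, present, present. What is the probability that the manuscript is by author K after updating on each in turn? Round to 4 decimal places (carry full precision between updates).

0.4370

After 'absent': normaliser = 0.6·0.2500 + 0.65·0.5500 + 0.6·0.2000; P(author M) ≈ 0.2390, P(author K) ≈ 0.5697, P(author J) ≈ 0.1912
After 'present': normaliser = 0.4·0.2390 + 0.35·0.5697 + 0.4·0.1912; P(author M) ≈ 0.2574, P(author K) ≈ 0.5367, P(author J) ≈ 0.2059
After 'present': normaliser = 0.4·0.2574 + 0.35·0.5367 + 0.4·0.2059; P(author M) ≈ 0.2759, P(author K) ≈ 0.5034, P(author J) ≈ 0.2207
After 'present': normaliser = 0.4·0.2759 + 0.35·0.5034 + 0.4·0.2207; P(author M) ≈ 0.2944, P(author K) ≈ 0.4701, P(author J) ≈ 0.2355
After 'present': normaliser = 0.4·0.2944 + 0.35·0.4701 + 0.4·0.2355; P(author M) ≈ 0.3128, P(author K) ≈ 0.4370, P(author J) ≈ 0.2502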